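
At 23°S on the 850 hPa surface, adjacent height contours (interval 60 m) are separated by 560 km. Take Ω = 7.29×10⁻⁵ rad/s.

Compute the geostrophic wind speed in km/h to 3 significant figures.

66.4 km/h

Coriolis parameter at 23°S:
f = 2Ω sin φ = 2 × 7.29×10⁻⁵ × sin 23° = 5.70×10⁻⁵ s⁻¹
Height gradient: |∂Z/∂n| = 60 m / 560000 m = 1.07×10⁻⁴
On a pressure surface, geostrophic balance gives V_g = (g/f)|∂Z/∂n|:
V_g = 9.81 × 1.07×10⁻⁴ / 5.70×10⁻⁵ = 18.5 m/s
Converting: 18.5 m/s × 3.6 = 66.4 km/h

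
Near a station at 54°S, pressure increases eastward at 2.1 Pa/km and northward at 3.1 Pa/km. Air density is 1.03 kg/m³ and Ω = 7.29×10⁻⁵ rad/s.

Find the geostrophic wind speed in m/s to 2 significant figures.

31 m/s

Coriolis parameter at 54°S:
f = 2Ω sin φ = 2 × 7.29×10⁻⁵ × sin 54° = 1.18×10⁻⁴ s⁻¹
In the Southern Hemisphere f is negative: f = −1.18×10⁻⁴ s⁻¹.
Component geostrophic relations (x east, y north):
u_g = −(1/(fρ)) ∂P/∂y,  v_g = (1/(fρ)) ∂P/∂x
u_g = −(3.1×10⁻³)/(−1.18×10⁻⁴ × 1.03) = 25.5 m/s;  v_g = (2.1×10⁻³)/(−1.18×10⁻⁴ × 1.03) = −17.3 m/s
|V_g| = √(u_g² + v_g²) = 30.8 m/s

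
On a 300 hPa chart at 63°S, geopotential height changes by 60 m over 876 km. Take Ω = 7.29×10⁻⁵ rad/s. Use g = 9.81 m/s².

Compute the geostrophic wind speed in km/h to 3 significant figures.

Coriolis parameter at 63°S:
f = 2Ω sin φ = 2 × 7.29×10⁻⁵ × sin 63° = 1.30×10⁻⁴ s⁻¹
Height gradient: |∂Z/∂n| = 60 m / 876000 m = 6.85×10⁻⁵
On a pressure surface, geostrophic balance gives V_g = (g/f)|∂Z/∂n|:
V_g = 9.81 × 6.85×10⁻⁵ / 1.30×10⁻⁴ = 5.17 m/s
Converting: 5.17 m/s × 3.6 = 18.6 km/h

18.6 km/h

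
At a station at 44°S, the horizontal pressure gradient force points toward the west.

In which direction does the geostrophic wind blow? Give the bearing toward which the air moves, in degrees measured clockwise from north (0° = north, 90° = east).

180°

The pressure-gradient force points toward the west (bearing 270°).
Geostrophic balance: in the Southern Hemisphere the Coriolis force deflects motion to the left, so the geostrophic wind blows 90° to the left of the pressure-gradient force (low pressure on the right).
Rotating 270° by 90° counterclockwise gives 180° — the wind blows toward the south.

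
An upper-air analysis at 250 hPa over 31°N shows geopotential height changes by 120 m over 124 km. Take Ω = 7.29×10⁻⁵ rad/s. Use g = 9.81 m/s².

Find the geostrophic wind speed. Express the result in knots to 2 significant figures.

Coriolis parameter at 31°N:
f = 2Ω sin φ = 2 × 7.29×10⁻⁵ × sin 31° = 7.51×10⁻⁵ s⁻¹
Height gradient: |∂Z/∂n| = 120 m / 124000 m = 9.68×10⁻⁴
On a pressure surface, geostrophic balance gives V_g = (g/f)|∂Z/∂n|:
V_g = 9.81 × 9.68×10⁻⁴ / 7.51×10⁻⁵ = 126 m/s
Converting: 126 m/s × 1.944 = 250 knots

250 knots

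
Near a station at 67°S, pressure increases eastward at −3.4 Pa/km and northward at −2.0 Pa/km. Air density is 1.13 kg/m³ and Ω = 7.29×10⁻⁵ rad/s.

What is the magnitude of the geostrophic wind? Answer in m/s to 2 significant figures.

26 m/s

Coriolis parameter at 67°S:
f = 2Ω sin φ = 2 × 7.29×10⁻⁵ × sin 67° = 1.34×10⁻⁴ s⁻¹
In the Southern Hemisphere f is negative: f = −1.34×10⁻⁴ s⁻¹.
Component geostrophic relations (x east, y north):
u_g = −(1/(fρ)) ∂P/∂y,  v_g = (1/(fρ)) ∂P/∂x
u_g = −(−2.0×10⁻³)/(−1.34×10⁻⁴ × 1.13) = −13.2 m/s;  v_g = (−3.4×10⁻³)/(−1.34×10⁻⁴ × 1.13) = 22.4 m/s
|V_g| = √(u_g² + v_g²) = 26.0 m/s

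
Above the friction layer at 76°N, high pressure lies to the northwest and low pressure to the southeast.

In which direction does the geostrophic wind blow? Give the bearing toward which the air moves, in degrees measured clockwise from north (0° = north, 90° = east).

225°

The pressure-gradient force points toward the southeast (bearing 135°).
Geostrophic balance: in the Northern Hemisphere the Coriolis force deflects motion to the right, so the geostrophic wind blows 90° to the right of the pressure-gradient force (low pressure on the left).
Rotating 135° by 90° clockwise gives 225° — the wind blows toward the southwest.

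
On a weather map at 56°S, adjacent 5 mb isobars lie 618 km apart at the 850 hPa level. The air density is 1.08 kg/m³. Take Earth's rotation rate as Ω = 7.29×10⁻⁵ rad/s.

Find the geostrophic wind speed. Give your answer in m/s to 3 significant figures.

6.20 m/s

Coriolis parameter at 56°S:
f = 2Ω sin φ = 2 × 7.29×10⁻⁵ × sin 56° = 1.21×10⁻⁴ s⁻¹
Pressure gradient: |∂P/∂n| = 500 Pa / 618000 m = 8.09×10⁻⁴ Pa/m
Geostrophic balance (pressure-gradient force = Coriolis force):
V_g = (1/(fρ)) |∂P/∂n| = 8.09×10⁻⁴ / (1.21×10⁻⁴ × 1.08) = 6.20 m/s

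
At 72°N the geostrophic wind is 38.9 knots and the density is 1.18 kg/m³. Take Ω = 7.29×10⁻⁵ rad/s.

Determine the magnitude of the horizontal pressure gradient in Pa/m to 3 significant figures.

3.27×10⁻³ Pa/m

Coriolis parameter at 72°N:
f = 2Ω sin φ = 2 × 7.29×10⁻⁵ × sin 72° = 1.39×10⁻⁴ s⁻¹
Wind speed in SI: 38.9 knots = 20.0 m/s
Geostrophic balance rearranged: |∂P/∂n| = f ρ V_g
|∂P/∂n| = 1.39×10⁻⁴ × 1.18 × 20.0 = 3.27×10⁻³ Pa/m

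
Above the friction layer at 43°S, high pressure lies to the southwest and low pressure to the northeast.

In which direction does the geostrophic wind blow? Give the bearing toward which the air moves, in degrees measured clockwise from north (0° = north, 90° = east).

315°

The pressure-gradient force points toward the northeast (bearing 045°).
Geostrophic balance: in the Southern Hemisphere the Coriolis force deflects motion to the left, so the geostrophic wind blows 90° to the left of the pressure-gradient force (low pressure on the right).
Rotating 045° by 90° counterclockwise gives 315° — the wind blows toward the northwest.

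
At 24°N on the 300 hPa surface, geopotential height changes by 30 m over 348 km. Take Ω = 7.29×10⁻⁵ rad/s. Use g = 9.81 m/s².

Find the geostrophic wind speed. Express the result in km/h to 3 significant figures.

51.3 km/h

Coriolis parameter at 24°N:
f = 2Ω sin φ = 2 × 7.29×10⁻⁵ × sin 24° = 5.93×10⁻⁵ s⁻¹
Height gradient: |∂Z/∂n| = 30 m / 348000 m = 8.62×10⁻⁵
On a pressure surface, geostrophic balance gives V_g = (g/f)|∂Z/∂n|:
V_g = 9.81 × 8.62×10⁻⁵ / 5.93×10⁻⁵ = 14.3 m/s
Converting: 14.3 m/s × 3.6 = 51.3 km/h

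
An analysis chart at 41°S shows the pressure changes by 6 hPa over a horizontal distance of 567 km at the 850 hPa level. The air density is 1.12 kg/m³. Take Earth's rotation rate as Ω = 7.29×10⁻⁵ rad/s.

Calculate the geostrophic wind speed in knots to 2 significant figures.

Coriolis parameter at 41°S:
f = 2Ω sin φ = 2 × 7.29×10⁻⁵ × sin 41° = 9.57×10⁻⁵ s⁻¹
Pressure gradient: |∂P/∂n| = 600 Pa / 567000 m = 1.06×10⁻³ Pa/m
Geostrophic balance (pressure-gradient force = Coriolis force):
V_g = (1/(fρ)) |∂P/∂n| = 1.06×10⁻³ / (9.57×10⁻⁵ × 1.12) = 9.88 m/s
Converting: 9.88 m/s × 1.944 = 19 knots

19 knots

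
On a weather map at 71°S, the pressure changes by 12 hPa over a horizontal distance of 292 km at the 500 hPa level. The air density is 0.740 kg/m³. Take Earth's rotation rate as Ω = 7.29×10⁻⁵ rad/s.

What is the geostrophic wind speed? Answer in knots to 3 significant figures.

78.3 knots

Coriolis parameter at 71°S:
f = 2Ω sin φ = 2 × 7.29×10⁻⁵ × sin 71° = 1.38×10⁻⁴ s⁻¹
Pressure gradient: |∂P/∂n| = 1200 Pa / 292000 m = 4.11×10⁻³ Pa/m
Geostrophic balance (pressure-gradient force = Coriolis force):
V_g = (1/(fρ)) |∂P/∂n| = 4.11×10⁻³ / (1.38×10⁻⁴ × 0.740) = 40.3 m/s
Converting: 40.3 m/s × 1.944 = 78.3 knots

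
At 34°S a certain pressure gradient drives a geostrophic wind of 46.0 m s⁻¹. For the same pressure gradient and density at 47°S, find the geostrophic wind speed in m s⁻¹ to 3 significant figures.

35.2 m s⁻¹

With the same pressure gradient and density, V_g ∝ 1/f ∝ 1/sin φ.
V₂ = V₁ · sin φ₁ / sin φ₂ = 46.0 × sin 34° / sin 47°
V₂ = 46.0 × 0.5592/0.7314 = 35.2 m s⁻¹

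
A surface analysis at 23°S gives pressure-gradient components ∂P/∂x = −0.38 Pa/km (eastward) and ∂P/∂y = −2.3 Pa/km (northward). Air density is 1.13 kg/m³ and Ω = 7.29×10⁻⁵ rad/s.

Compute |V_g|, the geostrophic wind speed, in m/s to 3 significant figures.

Coriolis parameter at 23°S:
f = 2Ω sin φ = 2 × 7.29×10⁻⁵ × sin 23° = 5.70×10⁻⁵ s⁻¹
In the Southern Hemisphere f is negative: f = −5.70×10⁻⁵ s⁻¹.
Component geostrophic relations (x east, y north):
u_g = −(1/(fρ)) ∂P/∂y,  v_g = (1/(fρ)) ∂P/∂x
u_g = −(−2.3×10⁻³)/(−5.70×10⁻⁵ × 1.13) = −35.7 m/s;  v_g = (−0.38×10⁻³)/(−5.70×10⁻⁵ × 1.13) = 5.90 m/s
|V_g| = √(u_g² + v_g²) = 36.2 m/s

36.2 m/s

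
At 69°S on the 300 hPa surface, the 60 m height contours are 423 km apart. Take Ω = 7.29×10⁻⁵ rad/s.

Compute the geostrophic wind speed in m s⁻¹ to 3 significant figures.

Coriolis parameter at 69°S:
f = 2Ω sin φ = 2 × 7.29×10⁻⁵ × sin 69° = 1.36×10⁻⁴ s⁻¹
Height gradient: |∂Z/∂n| = 60 m / 423000 m = 1.42×10⁻⁴
On a pressure surface, geostrophic balance gives V_g = (g/f)|∂Z/∂n|:
V_g = 9.81 × 1.42×10⁻⁴ / 1.36×10⁻⁴ = 10.2 m/s

10.2 m s⁻¹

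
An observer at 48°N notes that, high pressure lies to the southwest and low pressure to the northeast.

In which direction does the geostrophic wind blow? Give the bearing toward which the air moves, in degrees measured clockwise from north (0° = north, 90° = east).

The pressure-gradient force points toward the northeast (bearing 045°).
Geostrophic balance: in the Northern Hemisphere the Coriolis force deflects motion to the right, so the geostrophic wind blows 90° to the right of the pressure-gradient force (low pressure on the left).
Rotating 045° by 90° clockwise gives 135° — the wind blows toward the southeast.

135°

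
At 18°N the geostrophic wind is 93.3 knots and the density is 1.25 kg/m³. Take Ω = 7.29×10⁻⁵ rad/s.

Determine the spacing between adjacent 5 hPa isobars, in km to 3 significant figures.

185 km

Coriolis parameter at 18°N:
f = 2Ω sin φ = 2 × 7.29×10⁻⁵ × sin 18° = 4.51×10⁻⁵ s⁻¹
Wind speed in SI: 93.3 knots = 48.0 m/s
Geostrophic balance rearranged: |∂P/∂n| = f ρ V_g
|∂P/∂n| = 4.51×10⁻⁵ × 1.25 × 48.0 = 2.70×10⁻³ Pa/m
Isobar spacing: Δn = ΔP/|∂P/∂n| = 500 Pa / 2.70×10⁻³ Pa/m = 184970 m ≈ 185 km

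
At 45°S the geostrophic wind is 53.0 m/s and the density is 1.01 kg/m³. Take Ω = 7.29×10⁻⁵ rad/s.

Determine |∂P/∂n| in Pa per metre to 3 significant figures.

Coriolis parameter at 45°S:
f = 2Ω sin φ = 2 × 7.29×10⁻⁵ × sin 45° = 1.03×10⁻⁴ s⁻¹
Geostrophic balance rearranged: |∂P/∂n| = f ρ V_g
|∂P/∂n| = 1.03×10⁻⁴ × 1.01 × 53.0 = 5.52×10⁻³ Pa/m

5.52×10⁻³ Pa/m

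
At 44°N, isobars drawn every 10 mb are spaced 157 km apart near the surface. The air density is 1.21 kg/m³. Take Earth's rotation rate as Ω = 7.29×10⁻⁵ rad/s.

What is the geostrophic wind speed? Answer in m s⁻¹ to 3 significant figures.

Coriolis parameter at 44°N:
f = 2Ω sin φ = 2 × 7.29×10⁻⁵ × sin 44° = 1.01×10⁻⁴ s⁻¹
Pressure gradient: |∂P/∂n| = 1000 Pa / 157000 m = 6.37×10⁻³ Pa/m
Geostrophic balance (pressure-gradient force = Coriolis force):
V_g = (1/(fρ)) |∂P/∂n| = 6.37×10⁻³ / (1.01×10⁻⁴ × 1.21) = 52.0 m/s

52.0 m s⁻¹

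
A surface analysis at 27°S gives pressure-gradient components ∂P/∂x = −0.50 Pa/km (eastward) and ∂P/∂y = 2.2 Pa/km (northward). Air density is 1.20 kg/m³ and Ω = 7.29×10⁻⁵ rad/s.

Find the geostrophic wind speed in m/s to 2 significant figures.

Coriolis parameter at 27°S:
f = 2Ω sin φ = 2 × 7.29×10⁻⁵ × sin 27° = 6.62×10⁻⁵ s⁻¹
In the Southern Hemisphere f is negative: f = −6.62×10⁻⁵ s⁻¹.
Component geostrophic relations (x east, y north):
u_g = −(1/(fρ)) ∂P/∂y,  v_g = (1/(fρ)) ∂P/∂x
u_g = −(2.2×10⁻³)/(−6.62×10⁻⁵ × 1.20) = 27.7 m/s;  v_g = (−0.50×10⁻³)/(−6.62×10⁻⁵ × 1.20) = 6.29 m/s
|V_g| = √(u_g² + v_g²) = 28.4 m/s

28 m/s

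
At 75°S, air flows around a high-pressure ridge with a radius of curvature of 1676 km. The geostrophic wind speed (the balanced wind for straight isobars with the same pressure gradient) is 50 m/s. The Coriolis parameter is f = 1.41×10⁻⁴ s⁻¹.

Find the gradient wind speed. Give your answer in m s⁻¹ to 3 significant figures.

Around a high, pressure-gradient force acts outward with centrifugal, so Coriolis balances both:
fV = (1/ρ)|∂P/∂n| + V²/R  →  V² − fR·V + fR·V_g = 0
With fR = 1.41×10⁻⁴ × 1676×10³ m = 236 m/s:
V = [fR − √((fR)² − 4 fR V_g)]/2 = [236 − √(236² − 4×236×50)]/2 = 71.8 m/s
Supergeostrophic (V > V_g = 50 m/s), as expected around a high.

71.8 m s⁻¹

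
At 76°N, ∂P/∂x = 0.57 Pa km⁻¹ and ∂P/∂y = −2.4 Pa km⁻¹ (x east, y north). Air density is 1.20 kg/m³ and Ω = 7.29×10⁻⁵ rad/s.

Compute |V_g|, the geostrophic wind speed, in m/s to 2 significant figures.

15 m/s

Coriolis parameter at 76°N:
f = 2Ω sin φ = 2 × 7.29×10⁻⁵ × sin 76° = 1.41×10⁻⁴ s⁻¹
Component geostrophic relations (x east, y north):
u_g = −(1/(fρ)) ∂P/∂y,  v_g = (1/(fρ)) ∂P/∂x
u_g = −(−2.4×10⁻³)/(1.41×10⁻⁴ × 1.20) = 14.1 m/s;  v_g = (0.57×10⁻³)/(1.41×10⁻⁴ × 1.20) = 3.36 m/s
|V_g| = √(u_g² + v_g²) = 14.5 m/s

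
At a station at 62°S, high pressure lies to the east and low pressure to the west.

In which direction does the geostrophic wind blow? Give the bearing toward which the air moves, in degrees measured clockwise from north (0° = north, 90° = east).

180°

The pressure-gradient force points toward the west (bearing 270°).
Geostrophic balance: in the Southern Hemisphere the Coriolis force deflects motion to the left, so the geostrophic wind blows 90° to the left of the pressure-gradient force (low pressure on the right).
Rotating 270° by 90° counterclockwise gives 180° — the wind blows toward the south.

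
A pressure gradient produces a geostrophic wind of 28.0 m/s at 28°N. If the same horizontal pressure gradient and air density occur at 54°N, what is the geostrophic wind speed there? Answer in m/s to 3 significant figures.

16.2 m/s

With the same pressure gradient and density, V_g ∝ 1/f ∝ 1/sin φ.
V₂ = V₁ · sin φ₁ / sin φ₂ = 28.0 × sin 28° / sin 54°
V₂ = 28.0 × 0.4695/0.8090 = 16.2 m/s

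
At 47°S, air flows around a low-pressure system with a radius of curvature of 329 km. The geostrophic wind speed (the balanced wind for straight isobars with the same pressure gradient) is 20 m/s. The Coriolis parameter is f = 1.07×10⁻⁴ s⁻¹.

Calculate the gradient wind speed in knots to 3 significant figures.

27.7 knots

Around a low, centrifugal force acts outward with Coriolis, so pressure-gradient force balances both:
(1/ρ)|∂P/∂n| = fV + V²/R  →  V² + fR·V − fR·V_g = 0
With fR = 1.07×10⁻⁴ × 329×10³ m = 35.2 m/s:
V = [−fR + √((fR)² + 4 fR V_g)]/2 = [−35.2 + √(35.2² + 4×35.2×20)]/2 = 14.2 m/s
Subgeostrophic (V < V_g = 20 m/s), as expected around a low.
Converting: 14.2 m/s × 1.944 = 27.7 knots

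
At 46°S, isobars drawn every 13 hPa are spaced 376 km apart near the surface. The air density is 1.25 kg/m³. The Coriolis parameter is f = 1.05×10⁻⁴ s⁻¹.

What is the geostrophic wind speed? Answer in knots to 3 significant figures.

51.2 knots

Pressure gradient: |∂P/∂n| = 1300 Pa / 376000 m = 3.46×10⁻³ Pa/m
Geostrophic balance (pressure-gradient force = Coriolis force):
V_g = (1/(fρ)) |∂P/∂n| = 3.46×10⁻³ / (1.05×10⁻⁴ × 1.25) = 26.3 m/s
Converting: 26.3 m/s × 1.944 = 51.2 knots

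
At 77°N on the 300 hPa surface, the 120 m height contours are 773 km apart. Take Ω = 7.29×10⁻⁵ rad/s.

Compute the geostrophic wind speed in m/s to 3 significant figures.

Coriolis parameter at 77°N:
f = 2Ω sin φ = 2 × 7.29×10⁻⁵ × sin 77° = 1.42×10⁻⁴ s⁻¹
Height gradient: |∂Z/∂n| = 120 m / 773000 m = 1.55×10⁻⁴
On a pressure surface, geostrophic balance gives V_g = (g/f)|∂Z/∂n|:
V_g = 9.81 × 1.55×10⁻⁴ / 1.42×10⁻⁴ = 10.7 m/s

10.7 m/s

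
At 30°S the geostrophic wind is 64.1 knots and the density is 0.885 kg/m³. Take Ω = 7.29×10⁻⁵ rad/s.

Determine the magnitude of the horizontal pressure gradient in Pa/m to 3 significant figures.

Coriolis parameter at 30°S:
f = 2Ω sin φ = 2 × 7.29×10⁻⁵ × sin 30° = 7.29×10⁻⁵ s⁻¹
Wind speed in SI: 64.1 knots = 33.0 m/s
Geostrophic balance rearranged: |∂P/∂n| = f ρ V_g
|∂P/∂n| = 7.29×10⁻⁵ × 0.885 × 33.0 = 2.13×10⁻³ Pa/m

2.13×10⁻³ Pa/m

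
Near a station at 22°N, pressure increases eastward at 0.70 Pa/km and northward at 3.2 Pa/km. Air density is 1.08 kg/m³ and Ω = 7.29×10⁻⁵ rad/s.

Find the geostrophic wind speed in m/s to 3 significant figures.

55.5 m/s

Coriolis parameter at 22°N:
f = 2Ω sin φ = 2 × 7.29×10⁻⁵ × sin 22° = 5.46×10⁻⁵ s⁻¹
Component geostrophic relations (x east, y north):
u_g = −(1/(fρ)) ∂P/∂y,  v_g = (1/(fρ)) ∂P/∂x
u_g = −(3.2×10⁻³)/(5.46×10⁻⁵ × 1.08) = −54.2 m/s;  v_g = (0.70×10⁻³)/(5.46×10⁻⁵ × 1.08) = 11.9 m/s
|V_g| = √(u_g² + v_g²) = 55.5 m/s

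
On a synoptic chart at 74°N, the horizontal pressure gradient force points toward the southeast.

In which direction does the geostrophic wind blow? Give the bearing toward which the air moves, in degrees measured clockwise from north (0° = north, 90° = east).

The pressure-gradient force points toward the southeast (bearing 135°).
Geostrophic balance: in the Northern Hemisphere the Coriolis force deflects motion to the right, so the geostrophic wind blows 90° to the right of the pressure-gradient force (low pressure on the left).
Rotating 135° by 90° clockwise gives 225° — the wind blows toward the southwest.

225°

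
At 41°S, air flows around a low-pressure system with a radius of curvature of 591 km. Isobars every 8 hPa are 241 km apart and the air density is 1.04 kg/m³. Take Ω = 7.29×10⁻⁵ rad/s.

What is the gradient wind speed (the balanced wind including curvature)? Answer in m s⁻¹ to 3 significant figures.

23.6 m s⁻¹

Coriolis parameter at 41°S:
f = 2Ω sin φ = 2 × 7.29×10⁻⁵ × sin 41° = 9.57×10⁻⁵ s⁻¹
Pressure gradient: |∂P/∂n| = 800 Pa / 241000 m = 3.32×10⁻³ Pa/m
Geostrophic speed: V_g = |∂P/∂n|/(fρ) = 3.32×10⁻³/(9.57×10⁻⁵ × 1.04) = 33.4 m/s
Around a low, centrifugal force acts outward with Coriolis, so pressure-gradient force balances both:
(1/ρ)|∂P/∂n| = fV + V²/R  →  V² + fR·V − fR·V_g = 0
With fR = 9.57×10⁻⁵ × 591×10³ m = 56.5 m/s:
V = [−fR + √((fR)² + 4 fR V_g)]/2 = [−56.5 + √(56.5² + 4×56.5×33.4)]/2 = 23.6 m/s
Subgeostrophic (V < V_g = 33.4 m/s), as expected around a low.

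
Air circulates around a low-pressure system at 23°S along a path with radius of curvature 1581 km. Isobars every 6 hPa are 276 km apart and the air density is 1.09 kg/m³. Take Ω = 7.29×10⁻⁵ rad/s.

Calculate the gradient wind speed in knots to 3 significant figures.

Coriolis parameter at 23°S:
f = 2Ω sin φ = 2 × 7.29×10⁻⁵ × sin 23° = 5.70×10⁻⁵ s⁻¹
Pressure gradient: |∂P/∂n| = 600 Pa / 276000 m = 2.17×10⁻³ Pa/m
Geostrophic speed: V_g = |∂P/∂n|/(fρ) = 2.17×10⁻³/(5.70×10⁻⁵ × 1.09) = 35.0 m/s
Around a low, centrifugal force acts outward with Coriolis, so pressure-gradient force balances both:
(1/ρ)|∂P/∂n| = fV + V²/R  →  V² + fR·V − fR·V_g = 0
With fR = 5.70×10⁻⁵ × 1581×10³ m = 90.1 m/s:
V = [−fR + √((fR)² + 4 fR V_g)]/2 = [−90.1 + √(90.1² + 4×90.1×35)]/2 = 26.9 m/s
Subgeostrophic (V < V_g = 35 m/s), as expected around a low.
Converting: 26.9 m/s × 1.944 = 52.4 knots

52.4 knots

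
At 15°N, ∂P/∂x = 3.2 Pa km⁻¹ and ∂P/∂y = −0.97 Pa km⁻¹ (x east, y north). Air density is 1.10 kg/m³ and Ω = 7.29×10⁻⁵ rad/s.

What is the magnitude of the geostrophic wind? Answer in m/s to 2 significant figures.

Coriolis parameter at 15°N:
f = 2Ω sin φ = 2 × 7.29×10⁻⁵ × sin 15° = 3.77×10⁻⁵ s⁻¹
Component geostrophic relations (x east, y north):
u_g = −(1/(fρ)) ∂P/∂y,  v_g = (1/(fρ)) ∂P/∂x
u_g = −(−0.97×10⁻³)/(3.77×10⁻⁵ × 1.10) = 23.4 m/s;  v_g = (3.2×10⁻³)/(3.77×10⁻⁵ × 1.10) = 77.1 m/s
|V_g| = √(u_g² + v_g²) = 80.6 m/s

81 m/s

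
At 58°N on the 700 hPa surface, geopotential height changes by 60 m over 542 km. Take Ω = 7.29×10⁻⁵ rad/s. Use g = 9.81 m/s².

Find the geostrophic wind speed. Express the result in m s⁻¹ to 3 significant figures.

Coriolis parameter at 58°N:
f = 2Ω sin φ = 2 × 7.29×10⁻⁵ × sin 58° = 1.24×10⁻⁴ s⁻¹
Height gradient: |∂Z/∂n| = 60 m / 542000 m = 1.11×10⁻⁴
On a pressure surface, geostrophic balance gives V_g = (g/f)|∂Z/∂n|:
V_g = 9.81 × 1.11×10⁻⁴ / 1.24×10⁻⁴ = 8.78 m/s

8.78 m s⁻¹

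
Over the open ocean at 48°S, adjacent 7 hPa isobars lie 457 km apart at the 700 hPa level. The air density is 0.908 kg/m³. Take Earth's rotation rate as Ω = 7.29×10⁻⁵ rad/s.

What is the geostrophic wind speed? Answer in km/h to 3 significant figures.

56.0 km/h

Coriolis parameter at 48°S:
f = 2Ω sin φ = 2 × 7.29×10⁻⁵ × sin 48° = 1.08×10⁻⁴ s⁻¹
Pressure gradient: |∂P/∂n| = 700 Pa / 457000 m = 1.53×10⁻³ Pa/m
Geostrophic balance (pressure-gradient force = Coriolis force):
V_g = (1/(fρ)) |∂P/∂n| = 1.53×10⁻³ / (1.08×10⁻⁴ × 0.908) = 15.6 m/s
Converting: 15.6 m/s × 3.6 = 56.0 km/h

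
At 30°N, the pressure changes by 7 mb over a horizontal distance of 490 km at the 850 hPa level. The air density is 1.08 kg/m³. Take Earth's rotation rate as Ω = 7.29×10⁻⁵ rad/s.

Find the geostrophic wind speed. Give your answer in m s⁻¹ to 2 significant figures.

Coriolis parameter at 30°N:
f = 2Ω sin φ = 2 × 7.29×10⁻⁵ × sin 30° = 7.29×10⁻⁵ s⁻¹
Pressure gradient: |∂P/∂n| = 700 Pa / 490000 m = 1.43×10⁻³ Pa/m
Geostrophic balance (pressure-gradient force = Coriolis force):
V_g = (1/(fρ)) |∂P/∂n| = 1.43×10⁻³ / (7.29×10⁻⁵ × 1.08) = 18.1 m/s

18 m s⁻¹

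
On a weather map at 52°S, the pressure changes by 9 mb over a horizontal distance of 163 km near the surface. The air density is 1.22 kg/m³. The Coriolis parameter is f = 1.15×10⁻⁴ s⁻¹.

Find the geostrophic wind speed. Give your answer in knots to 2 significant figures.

76 knots

Pressure gradient: |∂P/∂n| = 900 Pa / 163000 m = 5.52×10⁻³ Pa/m
Geostrophic balance (pressure-gradient force = Coriolis force):
V_g = (1/(fρ)) |∂P/∂n| = 5.52×10⁻³ / (1.15×10⁻⁴ × 1.22) = 39.4 m/s
Converting: 39.4 m/s × 1.944 = 76 knots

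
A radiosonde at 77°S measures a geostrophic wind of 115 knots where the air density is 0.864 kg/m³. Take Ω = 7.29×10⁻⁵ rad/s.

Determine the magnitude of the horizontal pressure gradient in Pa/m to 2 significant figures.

Coriolis parameter at 77°S:
f = 2Ω sin φ = 2 × 7.29×10⁻⁵ × sin 77° = 1.42×10⁻⁴ s⁻¹
Wind speed in SI: 115 knots = 59.2 m/s
Geostrophic balance rearranged: |∂P/∂n| = f ρ V_g
|∂P/∂n| = 1.42×10⁻⁴ × 0.864 × 59.2 = 7.26×10⁻³ Pa/m

7.3×10⁻³ Pa/m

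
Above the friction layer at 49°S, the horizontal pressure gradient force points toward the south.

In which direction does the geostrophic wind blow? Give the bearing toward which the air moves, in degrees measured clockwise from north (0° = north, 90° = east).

090°

The pressure-gradient force points toward the south (bearing 180°).
Geostrophic balance: in the Southern Hemisphere the Coriolis force deflects motion to the left, so the geostrophic wind blows 90° to the left of the pressure-gradient force (low pressure on the right).
Rotating 180° by 90° counterclockwise gives 090° — the wind blows toward the east.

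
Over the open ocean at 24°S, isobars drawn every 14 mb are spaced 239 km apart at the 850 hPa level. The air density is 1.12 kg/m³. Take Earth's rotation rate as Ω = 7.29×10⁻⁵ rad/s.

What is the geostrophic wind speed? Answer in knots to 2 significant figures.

170 knots

Coriolis parameter at 24°S:
f = 2Ω sin φ = 2 × 7.29×10⁻⁵ × sin 24° = 5.93×10⁻⁵ s⁻¹
Pressure gradient: |∂P/∂n| = 1400 Pa / 239000 m = 5.86×10⁻³ Pa/m
Geostrophic balance (pressure-gradient force = Coriolis force):
V_g = (1/(fρ)) |∂P/∂n| = 5.86×10⁻³ / (5.93×10⁻⁵ × 1.12) = 88.2 m/s
Converting: 88.2 m/s × 1.944 = 170 knots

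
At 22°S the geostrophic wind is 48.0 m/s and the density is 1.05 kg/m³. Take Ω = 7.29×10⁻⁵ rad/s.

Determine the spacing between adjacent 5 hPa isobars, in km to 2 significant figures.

180 km

Coriolis parameter at 22°S:
f = 2Ω sin φ = 2 × 7.29×10⁻⁵ × sin 22° = 5.46×10⁻⁵ s⁻¹
Geostrophic balance rearranged: |∂P/∂n| = f ρ V_g
|∂P/∂n| = 5.46×10⁻⁵ × 1.05 × 48.0 = 2.75×10⁻³ Pa/m
Isobar spacing: Δn = ΔP/|∂P/∂n| = 500 Pa / 2.75×10⁻³ Pa/m = 181638 m ≈ 180 km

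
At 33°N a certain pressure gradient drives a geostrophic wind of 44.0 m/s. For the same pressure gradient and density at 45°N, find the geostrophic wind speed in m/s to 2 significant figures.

34 m/s

With the same pressure gradient and density, V_g ∝ 1/f ∝ 1/sin φ.
V₂ = V₁ · sin φ₁ / sin φ₂ = 44.0 × sin 33° / sin 45°
V₂ = 44.0 × 0.5446/0.7071 = 34 m/s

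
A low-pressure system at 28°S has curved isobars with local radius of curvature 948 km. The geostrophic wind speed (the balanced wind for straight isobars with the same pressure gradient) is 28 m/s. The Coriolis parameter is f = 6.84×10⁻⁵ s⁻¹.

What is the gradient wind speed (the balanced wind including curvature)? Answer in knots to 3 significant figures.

41.1 knots

Around a low, centrifugal force acts outward with Coriolis, so pressure-gradient force balances both:
(1/ρ)|∂P/∂n| = fV + V²/R  →  V² + fR·V − fR·V_g = 0
With fR = 6.84×10⁻⁵ × 948×10³ m = 64.8 m/s:
V = [−fR + √((fR)² + 4 fR V_g)]/2 = [−64.8 + √(64.8² + 4×64.8×28)]/2 = 21.1 m/s
Subgeostrophic (V < V_g = 28 m/s), as expected around a low.
Converting: 21.1 m/s × 1.944 = 41.1 knots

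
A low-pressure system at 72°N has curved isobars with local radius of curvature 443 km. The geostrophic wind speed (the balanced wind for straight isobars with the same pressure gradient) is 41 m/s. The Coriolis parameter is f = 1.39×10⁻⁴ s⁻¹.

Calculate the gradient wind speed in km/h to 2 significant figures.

Around a low, centrifugal force acts outward with Coriolis, so pressure-gradient force balances both:
(1/ρ)|∂P/∂n| = fV + V²/R  →  V² + fR·V − fR·V_g = 0
With fR = 1.39×10⁻⁴ × 443×10³ m = 61.6 m/s:
V = [−fR + √((fR)² + 4 fR V_g)]/2 = [−61.6 + √(61.6² + 4×61.6×41)]/2 = 28.1 m/s
Subgeostrophic (V < V_g = 41 m/s), as expected around a low.
Converting: 28.1 m/s × 3.6 = 100 km/h

100 km/h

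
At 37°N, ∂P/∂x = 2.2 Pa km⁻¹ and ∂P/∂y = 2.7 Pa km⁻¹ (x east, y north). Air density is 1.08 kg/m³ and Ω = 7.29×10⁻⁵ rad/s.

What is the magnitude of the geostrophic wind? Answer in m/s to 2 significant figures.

37 m/s

Coriolis parameter at 37°N:
f = 2Ω sin φ = 2 × 7.29×10⁻⁵ × sin 37° = 8.77×10⁻⁵ s⁻¹
Component geostrophic relations (x east, y north):
u_g = −(1/(fρ)) ∂P/∂y,  v_g = (1/(fρ)) ∂P/∂x
u_g = −(2.7×10⁻³)/(8.77×10⁻⁵ × 1.08) = −28.5 m/s;  v_g = (2.2×10⁻³)/(8.77×10⁻⁵ × 1.08) = 23.2 m/s
|V_g| = √(u_g² + v_g²) = 36.8 m/s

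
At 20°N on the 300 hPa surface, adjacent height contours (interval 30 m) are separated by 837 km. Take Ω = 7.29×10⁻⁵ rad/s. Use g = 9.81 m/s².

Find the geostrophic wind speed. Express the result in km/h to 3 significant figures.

Coriolis parameter at 20°N:
f = 2Ω sin φ = 2 × 7.29×10⁻⁵ × sin 20° = 4.99×10⁻⁵ s⁻¹
Height gradient: |∂Z/∂n| = 30 m / 837000 m = 3.58×10⁻⁵
On a pressure surface, geostrophic balance gives V_g = (g/f)|∂Z/∂n|:
V_g = 9.81 × 3.58×10⁻⁵ / 4.99×10⁻⁵ = 7.05 m/s
Converting: 7.05 m/s × 3.6 = 25.4 km/h

25.4 km/h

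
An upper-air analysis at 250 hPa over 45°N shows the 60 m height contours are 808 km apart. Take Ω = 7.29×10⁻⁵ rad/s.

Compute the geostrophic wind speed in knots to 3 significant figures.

13.7 knots

Coriolis parameter at 45°N:
f = 2Ω sin φ = 2 × 7.29×10⁻⁵ × sin 45° = 1.03×10⁻⁴ s⁻¹
Height gradient: |∂Z/∂n| = 60 m / 808000 m = 7.43×10⁻⁵
On a pressure surface, geostrophic balance gives V_g = (g/f)|∂Z/∂n|:
V_g = 9.81 × 7.43×10⁻⁵ / 1.03×10⁻⁴ = 7.07 m/s
Converting: 7.07 m/s × 1.944 = 13.7 knots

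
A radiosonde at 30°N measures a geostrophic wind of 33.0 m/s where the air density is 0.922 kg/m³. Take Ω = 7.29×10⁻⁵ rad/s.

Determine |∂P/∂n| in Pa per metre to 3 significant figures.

2.22×10⁻³ Pa/m

Coriolis parameter at 30°N:
f = 2Ω sin φ = 2 × 7.29×10⁻⁵ × sin 30° = 7.29×10⁻⁵ s⁻¹
Geostrophic balance rearranged: |∂P/∂n| = f ρ V_g
|∂P/∂n| = 7.29×10⁻⁵ × 0.922 × 33.0 = 2.22×10⁻³ Pa/m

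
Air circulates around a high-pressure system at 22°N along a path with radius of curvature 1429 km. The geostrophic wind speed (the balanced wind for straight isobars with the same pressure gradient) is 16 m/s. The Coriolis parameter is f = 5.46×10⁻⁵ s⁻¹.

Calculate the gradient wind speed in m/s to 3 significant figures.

22.5 m/s

Around a high, pressure-gradient force acts outward with centrifugal, so Coriolis balances both:
fV = (1/ρ)|∂P/∂n| + V²/R  →  V² − fR·V + fR·V_g = 0
With fR = 5.46×10⁻⁵ × 1429×10³ m = 78.0 m/s:
V = [fR − √((fR)² − 4 fR V_g)]/2 = [78.0 − √(78.0² − 4×78.0×16)]/2 = 22.5 m/s
Supergeostrophic (V > V_g = 16 m/s), as expected around a high.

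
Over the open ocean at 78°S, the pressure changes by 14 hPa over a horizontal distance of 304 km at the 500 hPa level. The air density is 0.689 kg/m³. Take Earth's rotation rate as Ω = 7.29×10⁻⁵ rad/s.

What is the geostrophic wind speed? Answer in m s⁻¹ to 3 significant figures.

46.9 m s⁻¹

Coriolis parameter at 78°S:
f = 2Ω sin φ = 2 × 7.29×10⁻⁵ × sin 78° = 1.43×10⁻⁴ s⁻¹
Pressure gradient: |∂P/∂n| = 1400 Pa / 304000 m = 4.61×10⁻³ Pa/m
Geostrophic balance (pressure-gradient force = Coriolis force):
V_g = (1/(fρ)) |∂P/∂n| = 4.61×10⁻³ / (1.43×10⁻⁴ × 0.689) = 46.9 m/s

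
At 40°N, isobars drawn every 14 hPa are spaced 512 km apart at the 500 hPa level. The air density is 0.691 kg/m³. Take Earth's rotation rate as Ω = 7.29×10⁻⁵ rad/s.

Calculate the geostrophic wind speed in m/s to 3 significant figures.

42.2 m/s

Coriolis parameter at 40°N:
f = 2Ω sin φ = 2 × 7.29×10⁻⁵ × sin 40° = 9.37×10⁻⁵ s⁻¹
Pressure gradient: |∂P/∂n| = 1400 Pa / 512000 m = 2.73×10⁻³ Pa/m
Geostrophic balance (pressure-gradient force = Coriolis force):
V_g = (1/(fρ)) |∂P/∂n| = 2.73×10⁻³ / (9.37×10⁻⁵ × 0.691) = 42.2 m/s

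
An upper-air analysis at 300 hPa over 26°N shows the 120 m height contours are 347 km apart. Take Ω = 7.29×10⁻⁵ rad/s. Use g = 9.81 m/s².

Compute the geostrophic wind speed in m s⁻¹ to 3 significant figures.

Coriolis parameter at 26°N:
f = 2Ω sin φ = 2 × 7.29×10⁻⁵ × sin 26° = 6.39×10⁻⁵ s⁻¹
Height gradient: |∂Z/∂n| = 120 m / 347000 m = 3.46×10⁻⁴
On a pressure surface, geostrophic balance gives V_g = (g/f)|∂Z/∂n|:
V_g = 9.81 × 3.46×10⁻⁴ / 6.39×10⁻⁵ = 53.1 m/s

53.1 m s⁻¹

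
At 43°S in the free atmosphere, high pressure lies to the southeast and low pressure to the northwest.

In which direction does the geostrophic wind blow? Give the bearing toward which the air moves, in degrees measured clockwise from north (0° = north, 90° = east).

The pressure-gradient force points toward the northwest (bearing 315°).
Geostrophic balance: in the Southern Hemisphere the Coriolis force deflects motion to the left, so the geostrophic wind blows 90° to the left of the pressure-gradient force (low pressure on the right).
Rotating 315° by 90° counterclockwise gives 225° — the wind blows toward the southwest.

225°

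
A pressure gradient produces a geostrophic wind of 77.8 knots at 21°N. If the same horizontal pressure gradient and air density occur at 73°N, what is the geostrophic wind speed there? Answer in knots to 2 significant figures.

29 knots

With the same pressure gradient and density, V_g ∝ 1/f ∝ 1/sin φ.
V₂ = V₁ · sin φ₁ / sin φ₂ = 77.8 × sin 21° / sin 73°
V₂ = 77.8 × 0.3584/0.9563 = 29 knots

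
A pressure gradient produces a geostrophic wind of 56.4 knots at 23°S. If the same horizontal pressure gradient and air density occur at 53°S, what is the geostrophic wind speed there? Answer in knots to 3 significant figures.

With the same pressure gradient and density, V_g ∝ 1/f ∝ 1/sin φ.
V₂ = V₁ · sin φ₁ / sin φ₂ = 56.4 × sin 23° / sin 53°
V₂ = 56.4 × 0.3907/0.7986 = 27.6 knots

27.6 knots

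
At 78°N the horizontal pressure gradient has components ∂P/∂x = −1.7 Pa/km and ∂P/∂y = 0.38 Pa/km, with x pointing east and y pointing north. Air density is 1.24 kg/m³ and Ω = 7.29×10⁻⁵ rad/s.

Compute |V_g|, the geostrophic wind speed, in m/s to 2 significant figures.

Coriolis parameter at 78°N:
f = 2Ω sin φ = 2 × 7.29×10⁻⁵ × sin 78° = 1.43×10⁻⁴ s⁻¹
Component geostrophic relations (x east, y north):
u_g = −(1/(fρ)) ∂P/∂y,  v_g = (1/(fρ)) ∂P/∂x
u_g = −(0.38×10⁻³)/(1.43×10⁻⁴ × 1.24) = −2.15 m/s;  v_g = (−1.7×10⁻³)/(1.43×10⁻⁴ × 1.24) = −9.61 m/s
|V_g| = √(u_g² + v_g²) = 9.85 m/s

9.9 m/s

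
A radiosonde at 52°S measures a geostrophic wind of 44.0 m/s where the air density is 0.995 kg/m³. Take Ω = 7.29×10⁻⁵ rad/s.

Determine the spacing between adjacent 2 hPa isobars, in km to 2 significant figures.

40 km

Coriolis parameter at 52°S:
f = 2Ω sin φ = 2 × 7.29×10⁻⁵ × sin 52° = 1.15×10⁻⁴ s⁻¹
Geostrophic balance rearranged: |∂P/∂n| = f ρ V_g
|∂P/∂n| = 1.15×10⁻⁴ × 0.995 × 44.0 = 5.03×10⁻³ Pa/m
Isobar spacing: Δn = ΔP/|∂P/∂n| = 200 Pa / 5.03×10⁻³ Pa/m = 39762 m ≈ 40 km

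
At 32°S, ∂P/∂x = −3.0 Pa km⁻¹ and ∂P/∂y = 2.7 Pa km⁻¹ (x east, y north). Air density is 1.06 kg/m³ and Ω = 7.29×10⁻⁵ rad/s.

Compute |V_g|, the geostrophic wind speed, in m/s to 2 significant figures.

Coriolis parameter at 32°S:
f = 2Ω sin φ = 2 × 7.29×10⁻⁵ × sin 32° = 7.73×10⁻⁵ s⁻¹
In the Southern Hemisphere f is negative: f = −7.73×10⁻⁵ s⁻¹.
Component geostrophic relations (x east, y north):
u_g = −(1/(fρ)) ∂P/∂y,  v_g = (1/(fρ)) ∂P/∂x
u_g = −(2.7×10⁻³)/(−7.73×10⁻⁵ × 1.06) = 33.0 m/s;  v_g = (−3.0×10⁻³)/(−7.73×10⁻⁵ × 1.06) = 36.6 m/s
|V_g| = √(u_g² + v_g²) = 49.3 m/s

49 m/s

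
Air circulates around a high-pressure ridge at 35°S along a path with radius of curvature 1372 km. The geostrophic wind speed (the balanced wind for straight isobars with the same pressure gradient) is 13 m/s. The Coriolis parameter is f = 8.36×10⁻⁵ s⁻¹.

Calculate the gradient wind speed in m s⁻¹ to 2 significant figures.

15 m s⁻¹

Around a high, pressure-gradient force acts outward with centrifugal, so Coriolis balances both:
fV = (1/ρ)|∂P/∂n| + V²/R  →  V² − fR·V + fR·V_g = 0
With fR = 8.36×10⁻⁵ × 1372×10³ m = 115 m/s:
V = [fR − √((fR)² − 4 fR V_g)]/2 = [115 − √(115² − 4×115×13)]/2 = 14.9 m/s
Supergeostrophic (V > V_g = 13 m/s), as expected around a high.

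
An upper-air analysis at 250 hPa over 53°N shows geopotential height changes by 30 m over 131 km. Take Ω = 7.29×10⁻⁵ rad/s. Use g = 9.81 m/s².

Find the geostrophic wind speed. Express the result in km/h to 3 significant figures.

69.5 km/h

Coriolis parameter at 53°N:
f = 2Ω sin φ = 2 × 7.29×10⁻⁵ × sin 53° = 1.16×10⁻⁴ s⁻¹
Height gradient: |∂Z/∂n| = 30 m / 131000 m = 2.29×10⁻⁴
On a pressure surface, geostrophic balance gives V_g = (g/f)|∂Z/∂n|:
V_g = 9.81 × 2.29×10⁻⁴ / 1.16×10⁻⁴ = 19.3 m/s
Converting: 19.3 m/s × 3.6 = 69.5 km/h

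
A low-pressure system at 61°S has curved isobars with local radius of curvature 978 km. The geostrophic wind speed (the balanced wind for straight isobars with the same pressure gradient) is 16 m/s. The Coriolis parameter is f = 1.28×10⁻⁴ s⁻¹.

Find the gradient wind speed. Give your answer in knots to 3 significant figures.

Around a low, centrifugal force acts outward with Coriolis, so pressure-gradient force balances both:
(1/ρ)|∂P/∂n| = fV + V²/R  →  V² + fR·V − fR·V_g = 0
With fR = 1.28×10⁻⁴ × 978×10³ m = 125 m/s:
V = [−fR + √((fR)² + 4 fR V_g)]/2 = [−125 + √(125² + 4×125×16)]/2 = 14.4 m/s
Subgeostrophic (V < V_g = 16 m/s), as expected around a low.
Converting: 14.4 m/s × 1.944 = 27.9 knots

27.9 knots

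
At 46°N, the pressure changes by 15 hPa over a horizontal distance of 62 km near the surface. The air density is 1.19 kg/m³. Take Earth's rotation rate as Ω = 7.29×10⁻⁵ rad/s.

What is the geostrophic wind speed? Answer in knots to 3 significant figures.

Coriolis parameter at 46°N:
f = 2Ω sin φ = 2 × 7.29×10⁻⁵ × sin 46° = 1.05×10⁻⁴ s⁻¹
Pressure gradient: |∂P/∂n| = 1500 Pa / 62000 m = 2.42×10⁻² Pa/m
Geostrophic balance (pressure-gradient force = Coriolis force):
V_g = (1/(fρ)) |∂P/∂n| = 2.42×10⁻² / (1.05×10⁻⁴ × 1.19) = 194 m/s
Converting: 194 m/s × 1.944 = 377 knots

377 knots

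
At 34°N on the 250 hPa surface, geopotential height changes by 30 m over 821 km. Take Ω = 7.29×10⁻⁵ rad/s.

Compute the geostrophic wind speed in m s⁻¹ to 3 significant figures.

Coriolis parameter at 34°N:
f = 2Ω sin φ = 2 × 7.29×10⁻⁵ × sin 34° = 8.15×10⁻⁵ s⁻¹
Height gradient: |∂Z/∂n| = 30 m / 821000 m = 3.65×10⁻⁵
On a pressure surface, geostrophic balance gives V_g = (g/f)|∂Z/∂n|:
V_g = 9.81 × 3.65×10⁻⁵ / 8.15×10⁻⁵ = 4.40 m/s

4.40 m s⁻¹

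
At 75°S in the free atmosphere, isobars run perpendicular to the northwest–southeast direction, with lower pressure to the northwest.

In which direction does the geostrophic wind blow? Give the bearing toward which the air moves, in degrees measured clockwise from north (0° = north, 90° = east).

The pressure-gradient force points toward the northwest (bearing 315°).
Geostrophic balance: in the Southern Hemisphere the Coriolis force deflects motion to the left, so the geostrophic wind blows 90° to the left of the pressure-gradient force (low pressure on the right).
Rotating 315° by 90° counterclockwise gives 225° — the wind blows toward the southwest.

225°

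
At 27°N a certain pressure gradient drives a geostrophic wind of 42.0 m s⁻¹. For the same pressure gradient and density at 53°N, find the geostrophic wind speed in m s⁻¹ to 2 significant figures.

With the same pressure gradient and density, V_g ∝ 1/f ∝ 1/sin φ.
V₂ = V₁ · sin φ₁ / sin φ₂ = 42.0 × sin 27° / sin 53°
V₂ = 42.0 × 0.4540/0.7986 = 24 m s⁻¹

24 m s⁻¹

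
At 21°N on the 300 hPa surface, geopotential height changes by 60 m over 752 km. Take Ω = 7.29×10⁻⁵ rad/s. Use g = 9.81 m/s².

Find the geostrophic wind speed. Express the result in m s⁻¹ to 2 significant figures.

Coriolis parameter at 21°N:
f = 2Ω sin φ = 2 × 7.29×10⁻⁵ × sin 21° = 5.23×10⁻⁵ s⁻¹
Height gradient: |∂Z/∂n| = 60 m / 752000 m = 7.98×10⁻⁵
On a pressure surface, geostrophic balance gives V_g = (g/f)|∂Z/∂n|:
V_g = 9.81 × 7.98×10⁻⁵ / 5.23×10⁻⁵ = 15.0 m/s

15 m s⁻¹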